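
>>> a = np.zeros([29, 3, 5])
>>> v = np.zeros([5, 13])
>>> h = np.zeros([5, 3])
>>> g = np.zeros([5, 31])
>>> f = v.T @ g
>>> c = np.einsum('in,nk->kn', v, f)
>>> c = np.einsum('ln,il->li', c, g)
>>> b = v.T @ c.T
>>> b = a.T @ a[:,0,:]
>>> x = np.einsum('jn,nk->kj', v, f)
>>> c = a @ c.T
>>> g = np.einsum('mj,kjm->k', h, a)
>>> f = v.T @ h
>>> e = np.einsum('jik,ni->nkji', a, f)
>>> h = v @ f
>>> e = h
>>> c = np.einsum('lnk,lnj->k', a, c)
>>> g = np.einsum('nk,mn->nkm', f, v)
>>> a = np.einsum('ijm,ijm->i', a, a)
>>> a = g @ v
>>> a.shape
(13, 3, 13)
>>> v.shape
(5, 13)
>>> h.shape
(5, 3)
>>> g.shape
(13, 3, 5)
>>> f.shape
(13, 3)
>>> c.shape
(5,)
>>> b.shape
(5, 3, 5)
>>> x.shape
(31, 5)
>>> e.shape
(5, 3)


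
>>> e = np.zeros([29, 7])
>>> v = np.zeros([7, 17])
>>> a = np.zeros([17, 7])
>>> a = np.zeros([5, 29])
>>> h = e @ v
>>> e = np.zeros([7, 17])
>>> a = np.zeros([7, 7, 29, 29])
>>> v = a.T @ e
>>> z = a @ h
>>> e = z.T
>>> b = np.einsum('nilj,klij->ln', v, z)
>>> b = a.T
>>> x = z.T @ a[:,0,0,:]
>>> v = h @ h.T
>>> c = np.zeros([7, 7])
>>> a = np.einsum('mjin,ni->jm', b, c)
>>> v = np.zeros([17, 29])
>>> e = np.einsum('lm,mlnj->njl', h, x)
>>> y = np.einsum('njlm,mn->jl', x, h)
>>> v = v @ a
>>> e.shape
(7, 29, 29)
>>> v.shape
(17, 29)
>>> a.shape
(29, 29)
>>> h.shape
(29, 17)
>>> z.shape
(7, 7, 29, 17)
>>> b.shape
(29, 29, 7, 7)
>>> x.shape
(17, 29, 7, 29)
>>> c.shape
(7, 7)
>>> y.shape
(29, 7)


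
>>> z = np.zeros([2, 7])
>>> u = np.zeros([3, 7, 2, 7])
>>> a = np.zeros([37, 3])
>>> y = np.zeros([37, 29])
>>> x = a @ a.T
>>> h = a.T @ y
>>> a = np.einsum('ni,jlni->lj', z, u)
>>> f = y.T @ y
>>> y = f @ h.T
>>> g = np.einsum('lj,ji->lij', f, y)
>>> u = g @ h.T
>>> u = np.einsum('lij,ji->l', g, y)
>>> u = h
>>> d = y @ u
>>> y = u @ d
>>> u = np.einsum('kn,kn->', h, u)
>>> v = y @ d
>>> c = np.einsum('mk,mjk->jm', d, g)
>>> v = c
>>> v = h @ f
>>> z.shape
(2, 7)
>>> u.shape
()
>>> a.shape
(7, 3)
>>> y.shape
(3, 29)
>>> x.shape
(37, 37)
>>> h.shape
(3, 29)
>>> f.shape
(29, 29)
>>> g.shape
(29, 3, 29)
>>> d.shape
(29, 29)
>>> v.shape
(3, 29)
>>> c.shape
(3, 29)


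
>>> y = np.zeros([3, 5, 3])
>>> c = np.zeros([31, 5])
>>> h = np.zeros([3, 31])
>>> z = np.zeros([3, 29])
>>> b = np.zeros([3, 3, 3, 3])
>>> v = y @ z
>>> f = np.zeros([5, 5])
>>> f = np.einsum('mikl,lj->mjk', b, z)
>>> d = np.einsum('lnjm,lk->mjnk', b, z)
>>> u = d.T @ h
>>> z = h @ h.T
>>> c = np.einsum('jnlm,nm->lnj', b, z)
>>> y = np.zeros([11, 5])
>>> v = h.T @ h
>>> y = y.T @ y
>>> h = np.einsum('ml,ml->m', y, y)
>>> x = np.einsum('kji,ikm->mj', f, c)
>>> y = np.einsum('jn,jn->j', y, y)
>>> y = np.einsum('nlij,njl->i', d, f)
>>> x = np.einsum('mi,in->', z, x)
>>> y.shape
(3,)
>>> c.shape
(3, 3, 3)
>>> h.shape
(5,)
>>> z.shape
(3, 3)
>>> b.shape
(3, 3, 3, 3)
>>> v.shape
(31, 31)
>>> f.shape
(3, 29, 3)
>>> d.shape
(3, 3, 3, 29)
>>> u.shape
(29, 3, 3, 31)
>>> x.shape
()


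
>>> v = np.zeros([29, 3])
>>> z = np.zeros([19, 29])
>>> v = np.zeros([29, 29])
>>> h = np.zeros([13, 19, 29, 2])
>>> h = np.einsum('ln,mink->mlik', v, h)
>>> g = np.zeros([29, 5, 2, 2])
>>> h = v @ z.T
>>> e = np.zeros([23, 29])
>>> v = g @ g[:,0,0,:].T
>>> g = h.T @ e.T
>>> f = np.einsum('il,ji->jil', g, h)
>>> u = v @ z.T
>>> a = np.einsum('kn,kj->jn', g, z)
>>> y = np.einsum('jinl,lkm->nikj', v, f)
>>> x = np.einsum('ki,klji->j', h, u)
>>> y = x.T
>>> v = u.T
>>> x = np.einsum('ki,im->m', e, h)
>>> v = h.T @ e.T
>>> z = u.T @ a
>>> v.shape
(19, 23)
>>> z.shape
(19, 2, 5, 23)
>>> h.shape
(29, 19)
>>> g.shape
(19, 23)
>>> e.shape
(23, 29)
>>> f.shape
(29, 19, 23)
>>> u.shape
(29, 5, 2, 19)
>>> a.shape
(29, 23)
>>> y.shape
(2,)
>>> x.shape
(19,)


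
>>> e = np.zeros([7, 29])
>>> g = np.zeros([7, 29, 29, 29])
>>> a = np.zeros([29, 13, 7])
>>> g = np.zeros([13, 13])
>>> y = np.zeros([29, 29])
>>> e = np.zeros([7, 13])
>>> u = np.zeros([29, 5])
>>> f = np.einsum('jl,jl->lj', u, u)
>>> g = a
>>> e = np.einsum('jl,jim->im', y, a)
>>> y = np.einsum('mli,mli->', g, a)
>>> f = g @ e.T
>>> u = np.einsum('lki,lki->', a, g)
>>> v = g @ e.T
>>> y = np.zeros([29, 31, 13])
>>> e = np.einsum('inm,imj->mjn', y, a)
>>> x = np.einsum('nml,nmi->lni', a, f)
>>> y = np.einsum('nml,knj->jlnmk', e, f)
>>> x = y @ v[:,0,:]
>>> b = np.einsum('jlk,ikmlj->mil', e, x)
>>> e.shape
(13, 7, 31)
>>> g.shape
(29, 13, 7)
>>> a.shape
(29, 13, 7)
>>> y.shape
(13, 31, 13, 7, 29)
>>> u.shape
()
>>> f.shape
(29, 13, 13)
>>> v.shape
(29, 13, 13)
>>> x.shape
(13, 31, 13, 7, 13)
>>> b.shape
(13, 13, 7)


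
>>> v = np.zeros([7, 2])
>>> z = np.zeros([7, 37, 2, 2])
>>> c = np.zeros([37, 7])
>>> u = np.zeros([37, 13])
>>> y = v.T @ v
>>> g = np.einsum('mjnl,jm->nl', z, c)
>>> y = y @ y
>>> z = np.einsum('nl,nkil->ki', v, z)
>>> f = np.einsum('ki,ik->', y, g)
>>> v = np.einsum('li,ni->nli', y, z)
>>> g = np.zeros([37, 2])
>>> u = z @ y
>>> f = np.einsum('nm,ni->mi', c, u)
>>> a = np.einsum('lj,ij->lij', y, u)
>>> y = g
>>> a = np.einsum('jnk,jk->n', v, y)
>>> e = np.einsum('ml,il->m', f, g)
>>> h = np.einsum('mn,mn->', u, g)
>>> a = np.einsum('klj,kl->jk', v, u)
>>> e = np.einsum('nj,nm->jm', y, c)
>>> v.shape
(37, 2, 2)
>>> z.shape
(37, 2)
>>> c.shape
(37, 7)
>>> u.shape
(37, 2)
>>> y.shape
(37, 2)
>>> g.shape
(37, 2)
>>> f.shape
(7, 2)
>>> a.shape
(2, 37)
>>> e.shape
(2, 7)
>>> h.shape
()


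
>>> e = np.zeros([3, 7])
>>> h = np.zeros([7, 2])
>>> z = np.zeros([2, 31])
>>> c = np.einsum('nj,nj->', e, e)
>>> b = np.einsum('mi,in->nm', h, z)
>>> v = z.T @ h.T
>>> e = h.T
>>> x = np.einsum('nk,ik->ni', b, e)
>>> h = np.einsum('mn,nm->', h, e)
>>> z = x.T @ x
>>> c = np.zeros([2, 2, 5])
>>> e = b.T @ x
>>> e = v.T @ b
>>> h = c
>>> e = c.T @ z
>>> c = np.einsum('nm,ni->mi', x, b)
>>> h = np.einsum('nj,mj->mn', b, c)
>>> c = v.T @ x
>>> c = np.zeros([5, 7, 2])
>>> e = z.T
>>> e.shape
(2, 2)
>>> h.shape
(2, 31)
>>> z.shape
(2, 2)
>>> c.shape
(5, 7, 2)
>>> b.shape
(31, 7)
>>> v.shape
(31, 7)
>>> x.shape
(31, 2)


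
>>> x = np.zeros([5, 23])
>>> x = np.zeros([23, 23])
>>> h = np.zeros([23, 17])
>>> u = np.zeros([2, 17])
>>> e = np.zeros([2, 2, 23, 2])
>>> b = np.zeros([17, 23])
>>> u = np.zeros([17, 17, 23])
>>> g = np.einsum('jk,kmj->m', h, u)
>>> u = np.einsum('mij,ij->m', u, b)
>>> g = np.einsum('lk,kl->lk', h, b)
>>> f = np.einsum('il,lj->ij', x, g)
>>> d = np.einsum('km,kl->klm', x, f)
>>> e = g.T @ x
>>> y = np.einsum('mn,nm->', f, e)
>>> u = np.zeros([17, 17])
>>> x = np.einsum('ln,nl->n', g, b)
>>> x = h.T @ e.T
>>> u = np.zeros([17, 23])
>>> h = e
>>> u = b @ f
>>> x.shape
(17, 17)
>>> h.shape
(17, 23)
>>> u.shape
(17, 17)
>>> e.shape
(17, 23)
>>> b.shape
(17, 23)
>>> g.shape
(23, 17)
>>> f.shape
(23, 17)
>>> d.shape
(23, 17, 23)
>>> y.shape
()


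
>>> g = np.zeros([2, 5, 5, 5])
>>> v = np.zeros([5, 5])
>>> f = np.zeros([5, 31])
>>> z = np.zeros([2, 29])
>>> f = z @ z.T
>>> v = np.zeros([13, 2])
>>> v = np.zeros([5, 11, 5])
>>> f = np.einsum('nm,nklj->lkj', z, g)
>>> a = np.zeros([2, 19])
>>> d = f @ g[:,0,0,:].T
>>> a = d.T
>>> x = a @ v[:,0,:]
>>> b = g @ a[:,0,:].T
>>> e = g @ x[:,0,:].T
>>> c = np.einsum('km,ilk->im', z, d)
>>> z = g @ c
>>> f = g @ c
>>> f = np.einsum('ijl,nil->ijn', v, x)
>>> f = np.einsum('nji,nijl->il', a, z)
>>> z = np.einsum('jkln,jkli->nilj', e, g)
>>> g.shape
(2, 5, 5, 5)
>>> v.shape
(5, 11, 5)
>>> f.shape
(5, 29)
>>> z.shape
(2, 5, 5, 2)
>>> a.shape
(2, 5, 5)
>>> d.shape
(5, 5, 2)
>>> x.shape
(2, 5, 5)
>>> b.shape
(2, 5, 5, 2)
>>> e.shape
(2, 5, 5, 2)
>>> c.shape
(5, 29)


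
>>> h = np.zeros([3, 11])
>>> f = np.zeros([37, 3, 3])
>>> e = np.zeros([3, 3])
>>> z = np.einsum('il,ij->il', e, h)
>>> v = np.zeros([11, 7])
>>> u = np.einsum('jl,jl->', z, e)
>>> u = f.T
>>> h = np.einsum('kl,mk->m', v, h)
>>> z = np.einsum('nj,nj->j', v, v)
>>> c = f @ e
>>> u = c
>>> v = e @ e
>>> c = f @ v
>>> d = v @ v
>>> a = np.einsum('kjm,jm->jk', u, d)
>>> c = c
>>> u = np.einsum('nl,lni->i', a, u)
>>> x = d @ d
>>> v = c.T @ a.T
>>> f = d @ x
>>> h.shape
(3,)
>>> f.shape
(3, 3)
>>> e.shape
(3, 3)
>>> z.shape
(7,)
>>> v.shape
(3, 3, 3)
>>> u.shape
(3,)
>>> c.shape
(37, 3, 3)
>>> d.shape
(3, 3)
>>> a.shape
(3, 37)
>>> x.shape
(3, 3)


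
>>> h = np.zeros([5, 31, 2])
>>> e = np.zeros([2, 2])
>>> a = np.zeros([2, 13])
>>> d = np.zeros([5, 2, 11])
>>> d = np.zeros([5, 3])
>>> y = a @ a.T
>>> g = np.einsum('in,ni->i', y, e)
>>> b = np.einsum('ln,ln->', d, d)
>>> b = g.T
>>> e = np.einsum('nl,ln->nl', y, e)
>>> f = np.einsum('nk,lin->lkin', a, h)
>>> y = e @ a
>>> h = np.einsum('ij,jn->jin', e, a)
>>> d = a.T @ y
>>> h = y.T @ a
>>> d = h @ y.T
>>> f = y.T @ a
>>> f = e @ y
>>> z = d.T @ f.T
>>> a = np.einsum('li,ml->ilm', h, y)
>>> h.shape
(13, 13)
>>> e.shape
(2, 2)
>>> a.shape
(13, 13, 2)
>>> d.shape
(13, 2)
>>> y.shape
(2, 13)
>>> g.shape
(2,)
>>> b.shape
(2,)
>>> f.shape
(2, 13)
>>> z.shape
(2, 2)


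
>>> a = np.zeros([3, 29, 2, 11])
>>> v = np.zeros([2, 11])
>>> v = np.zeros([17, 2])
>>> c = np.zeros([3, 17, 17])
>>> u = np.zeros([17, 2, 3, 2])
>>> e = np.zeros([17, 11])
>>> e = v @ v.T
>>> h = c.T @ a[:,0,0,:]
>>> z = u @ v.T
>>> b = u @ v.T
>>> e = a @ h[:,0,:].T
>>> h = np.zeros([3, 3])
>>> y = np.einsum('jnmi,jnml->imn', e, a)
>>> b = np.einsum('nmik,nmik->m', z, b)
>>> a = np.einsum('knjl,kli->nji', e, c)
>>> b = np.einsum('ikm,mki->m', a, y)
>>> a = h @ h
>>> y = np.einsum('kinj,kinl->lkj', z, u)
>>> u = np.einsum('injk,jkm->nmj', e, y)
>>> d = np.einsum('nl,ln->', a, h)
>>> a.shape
(3, 3)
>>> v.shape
(17, 2)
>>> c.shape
(3, 17, 17)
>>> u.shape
(29, 17, 2)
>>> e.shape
(3, 29, 2, 17)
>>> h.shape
(3, 3)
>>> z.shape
(17, 2, 3, 17)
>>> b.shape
(17,)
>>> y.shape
(2, 17, 17)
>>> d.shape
()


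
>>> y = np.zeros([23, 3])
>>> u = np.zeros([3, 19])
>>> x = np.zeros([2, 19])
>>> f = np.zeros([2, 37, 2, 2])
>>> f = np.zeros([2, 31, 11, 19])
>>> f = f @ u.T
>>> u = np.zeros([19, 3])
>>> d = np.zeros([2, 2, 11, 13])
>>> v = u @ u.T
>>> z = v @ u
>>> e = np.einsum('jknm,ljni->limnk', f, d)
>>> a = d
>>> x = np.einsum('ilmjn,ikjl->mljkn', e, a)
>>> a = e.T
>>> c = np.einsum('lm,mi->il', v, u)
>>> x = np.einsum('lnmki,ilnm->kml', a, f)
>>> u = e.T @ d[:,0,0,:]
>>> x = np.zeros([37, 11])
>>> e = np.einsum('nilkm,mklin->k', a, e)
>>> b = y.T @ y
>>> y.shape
(23, 3)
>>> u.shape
(31, 11, 3, 13, 13)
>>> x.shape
(37, 11)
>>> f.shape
(2, 31, 11, 3)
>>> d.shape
(2, 2, 11, 13)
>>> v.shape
(19, 19)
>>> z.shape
(19, 3)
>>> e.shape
(13,)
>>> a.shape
(31, 11, 3, 13, 2)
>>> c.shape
(3, 19)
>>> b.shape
(3, 3)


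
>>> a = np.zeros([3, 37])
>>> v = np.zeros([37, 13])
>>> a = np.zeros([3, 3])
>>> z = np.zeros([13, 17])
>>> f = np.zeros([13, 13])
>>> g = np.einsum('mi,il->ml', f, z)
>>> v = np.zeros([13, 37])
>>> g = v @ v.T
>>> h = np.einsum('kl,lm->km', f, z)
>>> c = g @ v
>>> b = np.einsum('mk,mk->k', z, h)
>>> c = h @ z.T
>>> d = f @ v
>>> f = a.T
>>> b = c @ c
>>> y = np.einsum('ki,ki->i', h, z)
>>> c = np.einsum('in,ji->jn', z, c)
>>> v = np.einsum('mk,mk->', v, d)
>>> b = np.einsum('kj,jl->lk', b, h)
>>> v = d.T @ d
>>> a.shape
(3, 3)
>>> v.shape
(37, 37)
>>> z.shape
(13, 17)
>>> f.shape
(3, 3)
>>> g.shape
(13, 13)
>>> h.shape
(13, 17)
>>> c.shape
(13, 17)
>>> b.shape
(17, 13)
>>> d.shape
(13, 37)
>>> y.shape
(17,)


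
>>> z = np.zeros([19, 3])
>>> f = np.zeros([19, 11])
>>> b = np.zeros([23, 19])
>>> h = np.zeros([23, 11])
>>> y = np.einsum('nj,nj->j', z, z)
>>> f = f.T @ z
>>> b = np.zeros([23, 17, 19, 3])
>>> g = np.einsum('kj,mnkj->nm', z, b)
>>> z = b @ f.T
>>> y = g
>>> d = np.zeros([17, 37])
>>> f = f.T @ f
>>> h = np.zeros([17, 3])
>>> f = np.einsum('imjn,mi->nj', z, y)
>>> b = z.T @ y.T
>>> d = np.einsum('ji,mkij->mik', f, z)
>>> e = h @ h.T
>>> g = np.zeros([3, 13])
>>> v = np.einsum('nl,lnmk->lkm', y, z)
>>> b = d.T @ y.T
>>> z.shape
(23, 17, 19, 11)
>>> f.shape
(11, 19)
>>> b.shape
(17, 19, 17)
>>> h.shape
(17, 3)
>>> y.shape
(17, 23)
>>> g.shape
(3, 13)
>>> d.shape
(23, 19, 17)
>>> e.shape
(17, 17)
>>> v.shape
(23, 11, 19)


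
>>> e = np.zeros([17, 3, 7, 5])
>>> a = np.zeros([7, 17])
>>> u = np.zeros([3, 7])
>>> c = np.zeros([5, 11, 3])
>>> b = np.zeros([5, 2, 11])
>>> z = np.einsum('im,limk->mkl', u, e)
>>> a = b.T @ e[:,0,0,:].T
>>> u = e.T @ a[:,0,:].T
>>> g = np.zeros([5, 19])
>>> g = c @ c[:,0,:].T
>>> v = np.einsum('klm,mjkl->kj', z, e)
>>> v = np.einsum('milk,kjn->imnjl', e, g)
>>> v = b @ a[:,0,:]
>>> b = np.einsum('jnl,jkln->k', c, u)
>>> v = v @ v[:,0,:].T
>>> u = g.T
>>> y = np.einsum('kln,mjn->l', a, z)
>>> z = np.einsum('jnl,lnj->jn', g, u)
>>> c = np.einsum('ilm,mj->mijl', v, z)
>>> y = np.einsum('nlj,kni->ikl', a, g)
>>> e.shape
(17, 3, 7, 5)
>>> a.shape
(11, 2, 17)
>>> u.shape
(5, 11, 5)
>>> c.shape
(5, 5, 11, 2)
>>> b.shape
(7,)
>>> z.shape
(5, 11)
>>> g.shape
(5, 11, 5)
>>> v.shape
(5, 2, 5)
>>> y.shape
(5, 5, 2)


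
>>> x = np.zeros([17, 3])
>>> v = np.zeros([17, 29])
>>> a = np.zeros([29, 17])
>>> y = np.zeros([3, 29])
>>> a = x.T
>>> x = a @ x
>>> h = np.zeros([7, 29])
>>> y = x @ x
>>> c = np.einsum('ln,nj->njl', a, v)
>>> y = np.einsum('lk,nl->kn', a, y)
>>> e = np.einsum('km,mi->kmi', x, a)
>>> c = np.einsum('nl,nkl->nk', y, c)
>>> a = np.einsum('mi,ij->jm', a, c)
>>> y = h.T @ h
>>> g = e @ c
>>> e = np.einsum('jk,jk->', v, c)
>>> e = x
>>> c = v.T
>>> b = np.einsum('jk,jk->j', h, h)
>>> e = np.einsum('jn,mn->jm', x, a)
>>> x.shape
(3, 3)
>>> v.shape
(17, 29)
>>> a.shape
(29, 3)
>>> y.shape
(29, 29)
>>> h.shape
(7, 29)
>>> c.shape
(29, 17)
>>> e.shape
(3, 29)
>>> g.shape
(3, 3, 29)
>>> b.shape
(7,)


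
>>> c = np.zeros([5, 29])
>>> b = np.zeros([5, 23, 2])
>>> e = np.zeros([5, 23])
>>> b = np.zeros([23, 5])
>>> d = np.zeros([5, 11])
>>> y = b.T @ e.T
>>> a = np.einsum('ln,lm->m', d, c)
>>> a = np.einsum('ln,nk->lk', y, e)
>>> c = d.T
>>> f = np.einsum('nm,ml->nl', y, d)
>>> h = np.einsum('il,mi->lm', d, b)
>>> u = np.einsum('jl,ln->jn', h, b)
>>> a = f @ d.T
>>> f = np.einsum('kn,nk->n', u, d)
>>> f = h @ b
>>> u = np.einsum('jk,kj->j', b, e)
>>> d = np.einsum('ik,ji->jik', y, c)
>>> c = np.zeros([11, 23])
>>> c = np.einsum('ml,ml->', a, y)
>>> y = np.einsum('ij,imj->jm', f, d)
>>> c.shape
()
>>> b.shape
(23, 5)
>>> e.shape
(5, 23)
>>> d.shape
(11, 5, 5)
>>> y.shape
(5, 5)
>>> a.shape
(5, 5)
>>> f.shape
(11, 5)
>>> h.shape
(11, 23)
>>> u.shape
(23,)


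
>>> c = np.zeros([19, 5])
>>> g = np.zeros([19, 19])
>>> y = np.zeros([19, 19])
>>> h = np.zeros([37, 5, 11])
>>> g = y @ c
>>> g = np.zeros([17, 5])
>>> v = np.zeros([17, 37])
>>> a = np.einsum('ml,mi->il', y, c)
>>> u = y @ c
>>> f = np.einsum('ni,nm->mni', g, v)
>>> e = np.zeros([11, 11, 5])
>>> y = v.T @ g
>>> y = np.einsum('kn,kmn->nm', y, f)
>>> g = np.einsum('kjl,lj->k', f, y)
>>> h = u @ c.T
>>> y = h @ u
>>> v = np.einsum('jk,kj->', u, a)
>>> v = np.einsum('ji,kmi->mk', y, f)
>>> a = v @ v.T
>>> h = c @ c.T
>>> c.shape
(19, 5)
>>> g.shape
(37,)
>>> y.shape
(19, 5)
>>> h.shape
(19, 19)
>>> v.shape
(17, 37)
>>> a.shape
(17, 17)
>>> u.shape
(19, 5)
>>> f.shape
(37, 17, 5)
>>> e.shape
(11, 11, 5)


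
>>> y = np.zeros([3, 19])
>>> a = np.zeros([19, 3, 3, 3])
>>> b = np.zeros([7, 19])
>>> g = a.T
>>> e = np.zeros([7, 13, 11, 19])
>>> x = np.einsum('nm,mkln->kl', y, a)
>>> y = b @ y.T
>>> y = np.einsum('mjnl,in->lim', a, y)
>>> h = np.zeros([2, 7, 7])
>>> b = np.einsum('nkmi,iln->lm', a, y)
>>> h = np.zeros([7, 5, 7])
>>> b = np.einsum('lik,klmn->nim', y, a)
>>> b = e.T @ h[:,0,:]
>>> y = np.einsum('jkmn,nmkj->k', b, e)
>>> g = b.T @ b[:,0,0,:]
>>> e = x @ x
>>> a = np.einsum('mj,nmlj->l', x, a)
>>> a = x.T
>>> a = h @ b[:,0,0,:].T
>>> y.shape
(11,)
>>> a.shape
(7, 5, 19)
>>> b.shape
(19, 11, 13, 7)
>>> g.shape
(7, 13, 11, 7)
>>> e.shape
(3, 3)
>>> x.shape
(3, 3)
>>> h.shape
(7, 5, 7)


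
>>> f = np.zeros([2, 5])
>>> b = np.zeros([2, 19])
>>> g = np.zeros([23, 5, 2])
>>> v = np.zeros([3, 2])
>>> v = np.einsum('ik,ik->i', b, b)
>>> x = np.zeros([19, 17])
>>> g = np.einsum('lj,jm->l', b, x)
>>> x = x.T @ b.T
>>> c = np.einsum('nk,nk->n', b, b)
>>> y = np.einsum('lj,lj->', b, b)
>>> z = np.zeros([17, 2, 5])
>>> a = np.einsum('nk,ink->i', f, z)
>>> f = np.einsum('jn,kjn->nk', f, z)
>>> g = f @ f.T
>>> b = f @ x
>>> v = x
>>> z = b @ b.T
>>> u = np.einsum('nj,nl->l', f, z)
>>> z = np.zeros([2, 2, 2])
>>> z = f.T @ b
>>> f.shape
(5, 17)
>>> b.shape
(5, 2)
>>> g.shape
(5, 5)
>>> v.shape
(17, 2)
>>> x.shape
(17, 2)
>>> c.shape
(2,)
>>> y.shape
()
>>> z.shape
(17, 2)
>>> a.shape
(17,)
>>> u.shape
(5,)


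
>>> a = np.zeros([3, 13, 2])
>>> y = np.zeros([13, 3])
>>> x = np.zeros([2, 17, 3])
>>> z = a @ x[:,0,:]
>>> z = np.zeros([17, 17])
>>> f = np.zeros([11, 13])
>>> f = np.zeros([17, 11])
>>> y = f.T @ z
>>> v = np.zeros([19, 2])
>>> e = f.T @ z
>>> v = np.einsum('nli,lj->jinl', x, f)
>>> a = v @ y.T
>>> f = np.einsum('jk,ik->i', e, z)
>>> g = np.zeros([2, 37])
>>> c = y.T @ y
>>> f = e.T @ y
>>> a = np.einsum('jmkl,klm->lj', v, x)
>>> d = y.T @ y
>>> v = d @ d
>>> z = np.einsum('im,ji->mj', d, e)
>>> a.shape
(17, 11)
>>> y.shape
(11, 17)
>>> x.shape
(2, 17, 3)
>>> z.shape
(17, 11)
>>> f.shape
(17, 17)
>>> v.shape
(17, 17)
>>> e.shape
(11, 17)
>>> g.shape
(2, 37)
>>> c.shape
(17, 17)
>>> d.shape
(17, 17)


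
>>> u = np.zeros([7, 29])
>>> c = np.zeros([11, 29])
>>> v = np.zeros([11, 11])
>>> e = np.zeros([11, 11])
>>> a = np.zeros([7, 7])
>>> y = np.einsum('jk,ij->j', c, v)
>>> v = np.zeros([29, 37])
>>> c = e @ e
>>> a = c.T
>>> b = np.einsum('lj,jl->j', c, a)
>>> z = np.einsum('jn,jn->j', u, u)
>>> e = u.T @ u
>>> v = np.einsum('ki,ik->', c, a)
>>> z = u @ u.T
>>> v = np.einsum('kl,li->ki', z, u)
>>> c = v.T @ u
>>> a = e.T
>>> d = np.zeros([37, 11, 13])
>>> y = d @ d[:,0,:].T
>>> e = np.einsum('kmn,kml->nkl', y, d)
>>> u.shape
(7, 29)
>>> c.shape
(29, 29)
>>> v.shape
(7, 29)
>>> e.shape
(37, 37, 13)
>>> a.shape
(29, 29)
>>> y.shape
(37, 11, 37)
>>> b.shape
(11,)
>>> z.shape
(7, 7)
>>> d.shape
(37, 11, 13)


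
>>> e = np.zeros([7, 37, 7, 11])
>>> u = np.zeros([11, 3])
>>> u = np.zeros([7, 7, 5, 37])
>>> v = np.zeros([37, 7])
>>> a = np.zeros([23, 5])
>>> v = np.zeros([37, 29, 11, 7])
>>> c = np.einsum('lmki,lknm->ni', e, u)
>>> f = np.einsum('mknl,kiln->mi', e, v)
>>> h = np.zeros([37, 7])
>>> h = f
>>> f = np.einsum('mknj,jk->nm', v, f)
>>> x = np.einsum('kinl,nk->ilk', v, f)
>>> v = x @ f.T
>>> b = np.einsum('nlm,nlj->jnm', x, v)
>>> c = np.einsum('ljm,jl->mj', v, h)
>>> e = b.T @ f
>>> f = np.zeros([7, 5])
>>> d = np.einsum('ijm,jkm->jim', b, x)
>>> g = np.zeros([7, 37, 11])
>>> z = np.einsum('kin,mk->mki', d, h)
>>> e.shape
(37, 29, 37)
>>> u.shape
(7, 7, 5, 37)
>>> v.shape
(29, 7, 11)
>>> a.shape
(23, 5)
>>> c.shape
(11, 7)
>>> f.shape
(7, 5)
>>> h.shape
(7, 29)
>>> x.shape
(29, 7, 37)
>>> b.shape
(11, 29, 37)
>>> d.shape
(29, 11, 37)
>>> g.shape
(7, 37, 11)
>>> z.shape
(7, 29, 11)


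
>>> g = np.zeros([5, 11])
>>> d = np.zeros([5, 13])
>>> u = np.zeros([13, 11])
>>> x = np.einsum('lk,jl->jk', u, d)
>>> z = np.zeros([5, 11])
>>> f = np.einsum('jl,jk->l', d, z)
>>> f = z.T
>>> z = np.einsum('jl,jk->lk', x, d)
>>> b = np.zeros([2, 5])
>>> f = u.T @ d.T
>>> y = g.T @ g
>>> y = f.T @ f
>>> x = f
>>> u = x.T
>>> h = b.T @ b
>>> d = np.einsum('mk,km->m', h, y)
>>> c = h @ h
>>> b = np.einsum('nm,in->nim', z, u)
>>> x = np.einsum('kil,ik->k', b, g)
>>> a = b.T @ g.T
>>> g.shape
(5, 11)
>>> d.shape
(5,)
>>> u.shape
(5, 11)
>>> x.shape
(11,)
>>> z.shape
(11, 13)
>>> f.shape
(11, 5)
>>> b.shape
(11, 5, 13)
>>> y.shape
(5, 5)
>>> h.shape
(5, 5)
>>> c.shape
(5, 5)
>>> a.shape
(13, 5, 5)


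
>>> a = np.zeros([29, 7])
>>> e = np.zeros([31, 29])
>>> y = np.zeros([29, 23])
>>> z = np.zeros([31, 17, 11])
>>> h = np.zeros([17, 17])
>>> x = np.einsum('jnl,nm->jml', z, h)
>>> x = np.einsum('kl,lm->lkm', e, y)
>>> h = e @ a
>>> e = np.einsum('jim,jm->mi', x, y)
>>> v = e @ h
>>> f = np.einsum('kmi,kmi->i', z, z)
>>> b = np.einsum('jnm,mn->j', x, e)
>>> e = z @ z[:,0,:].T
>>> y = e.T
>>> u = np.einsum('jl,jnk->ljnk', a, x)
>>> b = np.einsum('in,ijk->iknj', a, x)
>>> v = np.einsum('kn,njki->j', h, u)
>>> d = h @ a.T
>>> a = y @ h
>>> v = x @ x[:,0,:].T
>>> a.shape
(31, 17, 7)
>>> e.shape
(31, 17, 31)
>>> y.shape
(31, 17, 31)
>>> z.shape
(31, 17, 11)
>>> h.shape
(31, 7)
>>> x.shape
(29, 31, 23)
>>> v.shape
(29, 31, 29)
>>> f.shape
(11,)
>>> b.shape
(29, 23, 7, 31)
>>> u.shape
(7, 29, 31, 23)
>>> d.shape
(31, 29)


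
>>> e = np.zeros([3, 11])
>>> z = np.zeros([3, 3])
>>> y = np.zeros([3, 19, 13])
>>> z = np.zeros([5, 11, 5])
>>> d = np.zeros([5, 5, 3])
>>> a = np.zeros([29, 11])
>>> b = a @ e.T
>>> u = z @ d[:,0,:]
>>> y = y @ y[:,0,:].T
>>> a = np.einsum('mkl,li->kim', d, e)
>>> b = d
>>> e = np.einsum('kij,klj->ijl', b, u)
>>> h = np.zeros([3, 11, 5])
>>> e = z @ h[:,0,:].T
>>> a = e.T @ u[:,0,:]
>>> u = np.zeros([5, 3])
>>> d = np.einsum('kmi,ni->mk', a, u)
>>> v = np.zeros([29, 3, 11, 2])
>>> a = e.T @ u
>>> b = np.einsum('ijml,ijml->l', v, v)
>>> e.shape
(5, 11, 3)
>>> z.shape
(5, 11, 5)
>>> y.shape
(3, 19, 3)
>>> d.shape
(11, 3)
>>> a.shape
(3, 11, 3)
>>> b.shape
(2,)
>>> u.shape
(5, 3)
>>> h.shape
(3, 11, 5)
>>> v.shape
(29, 3, 11, 2)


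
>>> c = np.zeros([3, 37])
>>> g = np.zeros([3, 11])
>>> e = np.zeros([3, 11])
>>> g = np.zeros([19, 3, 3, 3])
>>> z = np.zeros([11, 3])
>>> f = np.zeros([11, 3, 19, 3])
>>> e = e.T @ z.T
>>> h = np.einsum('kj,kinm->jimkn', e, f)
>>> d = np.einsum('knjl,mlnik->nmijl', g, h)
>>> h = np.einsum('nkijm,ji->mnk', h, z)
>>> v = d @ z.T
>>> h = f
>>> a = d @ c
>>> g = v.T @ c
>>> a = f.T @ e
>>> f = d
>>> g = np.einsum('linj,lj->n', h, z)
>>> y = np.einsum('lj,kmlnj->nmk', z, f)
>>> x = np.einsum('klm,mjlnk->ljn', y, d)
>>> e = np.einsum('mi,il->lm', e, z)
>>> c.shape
(3, 37)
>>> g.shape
(19,)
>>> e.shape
(3, 11)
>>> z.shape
(11, 3)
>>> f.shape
(3, 11, 11, 3, 3)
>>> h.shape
(11, 3, 19, 3)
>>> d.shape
(3, 11, 11, 3, 3)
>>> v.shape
(3, 11, 11, 3, 11)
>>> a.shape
(3, 19, 3, 11)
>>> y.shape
(3, 11, 3)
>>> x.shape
(11, 11, 3)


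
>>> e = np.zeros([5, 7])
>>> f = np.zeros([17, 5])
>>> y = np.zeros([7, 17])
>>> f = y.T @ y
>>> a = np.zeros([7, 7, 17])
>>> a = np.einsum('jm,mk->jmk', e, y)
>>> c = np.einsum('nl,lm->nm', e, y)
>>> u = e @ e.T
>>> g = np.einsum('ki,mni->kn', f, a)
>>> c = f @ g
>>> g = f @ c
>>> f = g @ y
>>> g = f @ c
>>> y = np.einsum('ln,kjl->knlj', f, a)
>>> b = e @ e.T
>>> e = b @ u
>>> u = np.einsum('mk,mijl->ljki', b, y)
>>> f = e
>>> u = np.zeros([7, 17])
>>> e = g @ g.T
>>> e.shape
(17, 17)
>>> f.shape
(5, 5)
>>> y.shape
(5, 17, 17, 7)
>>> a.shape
(5, 7, 17)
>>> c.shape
(17, 7)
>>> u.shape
(7, 17)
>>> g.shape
(17, 7)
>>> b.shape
(5, 5)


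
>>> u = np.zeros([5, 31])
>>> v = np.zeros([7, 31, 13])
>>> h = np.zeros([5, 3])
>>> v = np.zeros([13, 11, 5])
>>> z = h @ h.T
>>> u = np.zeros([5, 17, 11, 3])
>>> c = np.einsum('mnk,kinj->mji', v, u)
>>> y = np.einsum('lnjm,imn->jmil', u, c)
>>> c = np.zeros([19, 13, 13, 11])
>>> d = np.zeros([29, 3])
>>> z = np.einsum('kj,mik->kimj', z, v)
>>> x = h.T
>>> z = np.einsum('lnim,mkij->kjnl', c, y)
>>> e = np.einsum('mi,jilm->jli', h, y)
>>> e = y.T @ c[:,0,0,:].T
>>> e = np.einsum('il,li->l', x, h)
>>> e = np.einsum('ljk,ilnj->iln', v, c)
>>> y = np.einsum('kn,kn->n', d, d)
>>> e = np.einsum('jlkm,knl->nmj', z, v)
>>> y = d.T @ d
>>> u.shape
(5, 17, 11, 3)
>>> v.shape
(13, 11, 5)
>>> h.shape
(5, 3)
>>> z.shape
(3, 5, 13, 19)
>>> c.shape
(19, 13, 13, 11)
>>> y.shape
(3, 3)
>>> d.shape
(29, 3)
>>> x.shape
(3, 5)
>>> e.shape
(11, 19, 3)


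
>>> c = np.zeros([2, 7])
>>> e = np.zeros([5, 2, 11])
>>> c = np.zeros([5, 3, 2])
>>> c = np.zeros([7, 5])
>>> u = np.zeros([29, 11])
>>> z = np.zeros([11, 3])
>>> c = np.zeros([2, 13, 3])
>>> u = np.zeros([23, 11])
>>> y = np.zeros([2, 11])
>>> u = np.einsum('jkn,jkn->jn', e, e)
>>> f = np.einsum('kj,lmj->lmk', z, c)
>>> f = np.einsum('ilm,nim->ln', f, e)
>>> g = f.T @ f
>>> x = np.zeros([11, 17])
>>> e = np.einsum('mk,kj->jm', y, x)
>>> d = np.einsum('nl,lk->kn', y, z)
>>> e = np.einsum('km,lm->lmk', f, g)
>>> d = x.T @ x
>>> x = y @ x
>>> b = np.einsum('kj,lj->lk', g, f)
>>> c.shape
(2, 13, 3)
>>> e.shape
(5, 5, 13)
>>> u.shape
(5, 11)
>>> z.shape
(11, 3)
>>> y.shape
(2, 11)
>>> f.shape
(13, 5)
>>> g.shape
(5, 5)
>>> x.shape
(2, 17)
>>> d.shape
(17, 17)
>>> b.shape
(13, 5)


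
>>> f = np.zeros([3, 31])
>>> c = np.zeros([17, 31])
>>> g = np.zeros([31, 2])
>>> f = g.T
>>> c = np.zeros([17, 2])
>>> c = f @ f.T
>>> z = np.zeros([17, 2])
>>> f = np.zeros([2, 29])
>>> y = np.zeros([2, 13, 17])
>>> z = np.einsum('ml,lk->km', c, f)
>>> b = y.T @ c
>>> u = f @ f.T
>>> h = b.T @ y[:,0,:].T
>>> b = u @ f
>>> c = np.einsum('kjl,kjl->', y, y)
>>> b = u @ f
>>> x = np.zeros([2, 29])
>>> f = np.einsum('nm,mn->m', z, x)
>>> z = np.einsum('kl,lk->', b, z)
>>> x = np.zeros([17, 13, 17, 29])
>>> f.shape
(2,)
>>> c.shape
()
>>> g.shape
(31, 2)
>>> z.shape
()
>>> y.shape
(2, 13, 17)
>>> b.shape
(2, 29)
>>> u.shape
(2, 2)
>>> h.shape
(2, 13, 2)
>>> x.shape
(17, 13, 17, 29)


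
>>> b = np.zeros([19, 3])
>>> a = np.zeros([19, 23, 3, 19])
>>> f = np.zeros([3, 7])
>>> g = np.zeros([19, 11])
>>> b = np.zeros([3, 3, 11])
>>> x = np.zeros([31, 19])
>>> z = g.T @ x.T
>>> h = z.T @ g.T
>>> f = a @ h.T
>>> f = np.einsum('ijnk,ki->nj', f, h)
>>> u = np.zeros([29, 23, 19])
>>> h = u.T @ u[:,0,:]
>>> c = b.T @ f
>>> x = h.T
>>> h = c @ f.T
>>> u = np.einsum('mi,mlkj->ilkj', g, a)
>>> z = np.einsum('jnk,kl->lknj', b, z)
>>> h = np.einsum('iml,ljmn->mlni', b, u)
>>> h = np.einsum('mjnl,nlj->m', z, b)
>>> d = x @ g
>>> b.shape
(3, 3, 11)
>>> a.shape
(19, 23, 3, 19)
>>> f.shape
(3, 23)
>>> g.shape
(19, 11)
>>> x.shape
(19, 23, 19)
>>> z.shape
(31, 11, 3, 3)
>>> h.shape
(31,)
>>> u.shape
(11, 23, 3, 19)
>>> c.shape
(11, 3, 23)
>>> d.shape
(19, 23, 11)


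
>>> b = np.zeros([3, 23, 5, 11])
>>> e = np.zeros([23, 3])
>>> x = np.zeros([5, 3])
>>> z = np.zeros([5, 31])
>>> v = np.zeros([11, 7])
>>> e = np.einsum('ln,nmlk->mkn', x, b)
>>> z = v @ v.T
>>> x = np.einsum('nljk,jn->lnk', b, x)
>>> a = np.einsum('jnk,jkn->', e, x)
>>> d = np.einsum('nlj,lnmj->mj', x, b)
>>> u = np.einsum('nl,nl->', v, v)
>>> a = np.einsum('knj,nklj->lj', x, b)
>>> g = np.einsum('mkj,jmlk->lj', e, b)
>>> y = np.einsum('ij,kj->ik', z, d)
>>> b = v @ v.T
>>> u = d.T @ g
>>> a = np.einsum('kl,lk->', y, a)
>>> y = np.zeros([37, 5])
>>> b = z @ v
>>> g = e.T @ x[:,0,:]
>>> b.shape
(11, 7)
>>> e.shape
(23, 11, 3)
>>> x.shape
(23, 3, 11)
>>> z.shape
(11, 11)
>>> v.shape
(11, 7)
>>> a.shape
()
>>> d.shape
(5, 11)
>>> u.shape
(11, 3)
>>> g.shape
(3, 11, 11)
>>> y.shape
(37, 5)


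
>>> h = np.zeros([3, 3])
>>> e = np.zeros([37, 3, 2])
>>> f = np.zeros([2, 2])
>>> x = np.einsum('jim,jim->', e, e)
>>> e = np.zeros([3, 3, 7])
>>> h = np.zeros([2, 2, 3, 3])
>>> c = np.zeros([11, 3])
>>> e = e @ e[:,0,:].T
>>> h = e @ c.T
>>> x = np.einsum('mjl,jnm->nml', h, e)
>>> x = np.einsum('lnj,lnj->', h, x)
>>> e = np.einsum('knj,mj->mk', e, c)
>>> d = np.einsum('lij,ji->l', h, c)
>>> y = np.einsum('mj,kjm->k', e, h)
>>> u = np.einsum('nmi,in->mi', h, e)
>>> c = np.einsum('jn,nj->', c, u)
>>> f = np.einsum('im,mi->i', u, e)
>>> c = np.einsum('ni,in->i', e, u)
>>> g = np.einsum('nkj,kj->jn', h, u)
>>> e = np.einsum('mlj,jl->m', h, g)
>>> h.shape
(3, 3, 11)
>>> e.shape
(3,)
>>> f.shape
(3,)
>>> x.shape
()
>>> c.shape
(3,)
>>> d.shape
(3,)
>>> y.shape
(3,)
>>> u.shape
(3, 11)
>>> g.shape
(11, 3)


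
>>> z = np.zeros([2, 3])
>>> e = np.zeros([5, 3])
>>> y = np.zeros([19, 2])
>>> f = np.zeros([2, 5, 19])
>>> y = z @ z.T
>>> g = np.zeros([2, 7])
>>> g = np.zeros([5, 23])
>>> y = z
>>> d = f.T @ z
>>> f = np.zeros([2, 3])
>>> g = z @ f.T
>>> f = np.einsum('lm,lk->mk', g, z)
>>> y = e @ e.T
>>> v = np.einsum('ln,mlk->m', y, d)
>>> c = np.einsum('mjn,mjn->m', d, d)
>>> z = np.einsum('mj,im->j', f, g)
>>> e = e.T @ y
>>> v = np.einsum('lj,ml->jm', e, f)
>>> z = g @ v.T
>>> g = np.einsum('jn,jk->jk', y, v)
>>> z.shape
(2, 5)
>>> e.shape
(3, 5)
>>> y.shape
(5, 5)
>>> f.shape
(2, 3)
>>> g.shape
(5, 2)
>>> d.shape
(19, 5, 3)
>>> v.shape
(5, 2)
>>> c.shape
(19,)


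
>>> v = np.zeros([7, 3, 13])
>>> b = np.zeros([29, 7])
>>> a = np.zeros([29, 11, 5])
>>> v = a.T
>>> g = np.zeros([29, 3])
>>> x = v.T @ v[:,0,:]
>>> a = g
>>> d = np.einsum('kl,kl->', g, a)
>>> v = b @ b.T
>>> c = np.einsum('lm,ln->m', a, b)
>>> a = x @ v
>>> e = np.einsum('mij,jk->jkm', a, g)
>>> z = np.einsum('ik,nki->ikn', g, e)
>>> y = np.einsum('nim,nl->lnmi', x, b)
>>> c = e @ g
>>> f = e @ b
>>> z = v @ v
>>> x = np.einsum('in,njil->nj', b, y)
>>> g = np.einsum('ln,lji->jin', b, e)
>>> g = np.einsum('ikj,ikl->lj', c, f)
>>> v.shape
(29, 29)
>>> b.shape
(29, 7)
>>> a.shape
(29, 11, 29)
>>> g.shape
(7, 3)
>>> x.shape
(7, 29)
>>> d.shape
()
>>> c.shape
(29, 3, 3)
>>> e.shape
(29, 3, 29)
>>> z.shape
(29, 29)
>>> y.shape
(7, 29, 29, 11)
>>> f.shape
(29, 3, 7)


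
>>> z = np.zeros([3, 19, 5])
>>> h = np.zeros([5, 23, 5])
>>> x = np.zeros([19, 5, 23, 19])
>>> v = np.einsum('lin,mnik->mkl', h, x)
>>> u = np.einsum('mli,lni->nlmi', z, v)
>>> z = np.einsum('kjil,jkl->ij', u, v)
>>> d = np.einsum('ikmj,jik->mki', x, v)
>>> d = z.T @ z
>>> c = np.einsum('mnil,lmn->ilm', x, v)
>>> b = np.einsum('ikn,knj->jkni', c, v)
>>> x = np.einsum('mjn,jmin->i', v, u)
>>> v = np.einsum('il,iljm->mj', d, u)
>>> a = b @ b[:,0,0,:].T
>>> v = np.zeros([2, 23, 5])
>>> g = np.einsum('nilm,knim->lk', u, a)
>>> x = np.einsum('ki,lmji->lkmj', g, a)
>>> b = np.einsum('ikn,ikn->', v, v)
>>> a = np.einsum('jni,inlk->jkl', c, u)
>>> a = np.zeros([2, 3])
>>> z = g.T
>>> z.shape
(5, 3)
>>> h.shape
(5, 23, 5)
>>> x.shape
(5, 3, 19, 19)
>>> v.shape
(2, 23, 5)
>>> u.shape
(19, 19, 3, 5)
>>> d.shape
(19, 19)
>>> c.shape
(23, 19, 19)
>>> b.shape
()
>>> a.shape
(2, 3)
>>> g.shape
(3, 5)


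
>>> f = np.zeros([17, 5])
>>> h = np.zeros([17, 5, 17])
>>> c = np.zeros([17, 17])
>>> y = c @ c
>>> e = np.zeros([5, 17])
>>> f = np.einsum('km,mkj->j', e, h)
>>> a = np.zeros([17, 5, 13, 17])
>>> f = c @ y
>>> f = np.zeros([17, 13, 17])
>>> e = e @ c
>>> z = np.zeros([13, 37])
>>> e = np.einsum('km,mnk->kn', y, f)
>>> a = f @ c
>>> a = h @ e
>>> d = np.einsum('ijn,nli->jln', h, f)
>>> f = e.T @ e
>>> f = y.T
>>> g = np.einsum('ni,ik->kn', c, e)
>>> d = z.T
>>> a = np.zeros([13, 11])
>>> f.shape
(17, 17)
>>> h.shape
(17, 5, 17)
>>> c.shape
(17, 17)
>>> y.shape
(17, 17)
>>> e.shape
(17, 13)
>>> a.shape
(13, 11)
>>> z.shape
(13, 37)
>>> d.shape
(37, 13)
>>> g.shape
(13, 17)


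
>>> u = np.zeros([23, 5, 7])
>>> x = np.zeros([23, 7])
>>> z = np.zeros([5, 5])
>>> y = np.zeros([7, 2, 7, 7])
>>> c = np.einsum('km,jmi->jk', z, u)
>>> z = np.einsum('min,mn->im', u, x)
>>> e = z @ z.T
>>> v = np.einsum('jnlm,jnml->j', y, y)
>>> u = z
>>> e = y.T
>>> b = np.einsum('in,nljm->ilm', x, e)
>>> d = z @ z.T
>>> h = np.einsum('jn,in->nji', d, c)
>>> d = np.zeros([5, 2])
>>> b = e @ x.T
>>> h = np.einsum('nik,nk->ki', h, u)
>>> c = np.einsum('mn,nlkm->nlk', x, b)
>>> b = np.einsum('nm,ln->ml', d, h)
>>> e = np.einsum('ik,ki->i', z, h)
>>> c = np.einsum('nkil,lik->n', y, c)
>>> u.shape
(5, 23)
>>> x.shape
(23, 7)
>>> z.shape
(5, 23)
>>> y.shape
(7, 2, 7, 7)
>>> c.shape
(7,)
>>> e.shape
(5,)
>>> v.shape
(7,)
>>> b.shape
(2, 23)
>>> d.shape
(5, 2)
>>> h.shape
(23, 5)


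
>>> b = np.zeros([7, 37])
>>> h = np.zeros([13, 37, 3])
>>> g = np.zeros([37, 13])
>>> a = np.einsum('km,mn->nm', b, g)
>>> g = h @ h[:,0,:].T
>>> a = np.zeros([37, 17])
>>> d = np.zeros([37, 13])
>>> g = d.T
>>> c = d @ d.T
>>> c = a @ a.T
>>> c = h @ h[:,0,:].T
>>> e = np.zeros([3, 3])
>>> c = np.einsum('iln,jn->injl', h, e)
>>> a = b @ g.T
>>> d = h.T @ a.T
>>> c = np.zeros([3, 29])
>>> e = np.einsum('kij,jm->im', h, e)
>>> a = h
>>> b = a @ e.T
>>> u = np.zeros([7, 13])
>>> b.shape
(13, 37, 37)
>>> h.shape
(13, 37, 3)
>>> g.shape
(13, 37)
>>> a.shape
(13, 37, 3)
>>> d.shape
(3, 37, 7)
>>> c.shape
(3, 29)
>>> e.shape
(37, 3)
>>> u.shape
(7, 13)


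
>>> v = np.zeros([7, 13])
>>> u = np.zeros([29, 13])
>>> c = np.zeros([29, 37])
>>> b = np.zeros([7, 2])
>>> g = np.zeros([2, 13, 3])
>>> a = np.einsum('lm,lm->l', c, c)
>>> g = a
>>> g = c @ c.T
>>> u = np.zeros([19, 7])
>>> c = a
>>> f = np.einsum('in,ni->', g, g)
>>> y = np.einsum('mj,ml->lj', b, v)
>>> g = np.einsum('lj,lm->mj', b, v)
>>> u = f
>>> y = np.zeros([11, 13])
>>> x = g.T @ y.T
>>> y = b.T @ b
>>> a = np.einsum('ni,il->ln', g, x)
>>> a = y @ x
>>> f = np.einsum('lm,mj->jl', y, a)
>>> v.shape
(7, 13)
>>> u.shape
()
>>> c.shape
(29,)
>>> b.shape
(7, 2)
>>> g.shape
(13, 2)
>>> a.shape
(2, 11)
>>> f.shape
(11, 2)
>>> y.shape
(2, 2)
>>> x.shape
(2, 11)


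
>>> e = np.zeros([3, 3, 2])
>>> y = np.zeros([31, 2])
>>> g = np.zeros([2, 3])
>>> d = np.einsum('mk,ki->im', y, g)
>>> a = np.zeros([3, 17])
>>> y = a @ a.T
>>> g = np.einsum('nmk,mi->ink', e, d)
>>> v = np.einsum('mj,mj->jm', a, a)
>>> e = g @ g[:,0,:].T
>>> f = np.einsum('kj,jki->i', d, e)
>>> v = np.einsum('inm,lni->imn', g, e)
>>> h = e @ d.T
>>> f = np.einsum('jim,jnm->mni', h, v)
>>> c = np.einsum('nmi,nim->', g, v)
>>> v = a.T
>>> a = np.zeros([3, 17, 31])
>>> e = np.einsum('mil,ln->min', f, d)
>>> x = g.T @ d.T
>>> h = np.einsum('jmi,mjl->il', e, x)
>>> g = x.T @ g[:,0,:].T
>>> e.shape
(3, 2, 31)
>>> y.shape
(3, 3)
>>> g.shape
(3, 3, 31)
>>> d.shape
(3, 31)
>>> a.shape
(3, 17, 31)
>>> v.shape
(17, 3)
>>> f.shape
(3, 2, 3)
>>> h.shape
(31, 3)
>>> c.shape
()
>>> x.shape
(2, 3, 3)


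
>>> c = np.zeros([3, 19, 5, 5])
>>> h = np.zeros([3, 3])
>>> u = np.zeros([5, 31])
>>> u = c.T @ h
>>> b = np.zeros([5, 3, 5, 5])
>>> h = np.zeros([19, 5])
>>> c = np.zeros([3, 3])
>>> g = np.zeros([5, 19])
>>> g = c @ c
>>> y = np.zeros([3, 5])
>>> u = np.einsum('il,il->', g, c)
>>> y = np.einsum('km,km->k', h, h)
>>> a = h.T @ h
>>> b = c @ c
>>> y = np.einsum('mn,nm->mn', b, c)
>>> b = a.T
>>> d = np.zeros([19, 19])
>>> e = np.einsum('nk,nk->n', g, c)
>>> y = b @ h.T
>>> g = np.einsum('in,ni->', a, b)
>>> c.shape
(3, 3)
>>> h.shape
(19, 5)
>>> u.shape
()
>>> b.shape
(5, 5)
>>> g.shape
()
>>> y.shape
(5, 19)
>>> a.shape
(5, 5)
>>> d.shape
(19, 19)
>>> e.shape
(3,)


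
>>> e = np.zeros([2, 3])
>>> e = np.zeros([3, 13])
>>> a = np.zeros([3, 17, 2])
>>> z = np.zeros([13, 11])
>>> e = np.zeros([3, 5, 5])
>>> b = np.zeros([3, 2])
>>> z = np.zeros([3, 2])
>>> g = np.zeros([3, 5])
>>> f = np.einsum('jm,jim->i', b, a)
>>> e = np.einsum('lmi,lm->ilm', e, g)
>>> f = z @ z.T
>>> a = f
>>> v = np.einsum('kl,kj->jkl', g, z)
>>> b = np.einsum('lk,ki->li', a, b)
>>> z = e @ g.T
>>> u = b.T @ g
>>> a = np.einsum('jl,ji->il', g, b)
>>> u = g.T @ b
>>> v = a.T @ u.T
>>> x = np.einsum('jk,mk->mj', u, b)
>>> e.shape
(5, 3, 5)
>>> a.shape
(2, 5)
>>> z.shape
(5, 3, 3)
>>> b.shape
(3, 2)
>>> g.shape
(3, 5)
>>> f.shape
(3, 3)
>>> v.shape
(5, 5)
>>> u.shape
(5, 2)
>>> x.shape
(3, 5)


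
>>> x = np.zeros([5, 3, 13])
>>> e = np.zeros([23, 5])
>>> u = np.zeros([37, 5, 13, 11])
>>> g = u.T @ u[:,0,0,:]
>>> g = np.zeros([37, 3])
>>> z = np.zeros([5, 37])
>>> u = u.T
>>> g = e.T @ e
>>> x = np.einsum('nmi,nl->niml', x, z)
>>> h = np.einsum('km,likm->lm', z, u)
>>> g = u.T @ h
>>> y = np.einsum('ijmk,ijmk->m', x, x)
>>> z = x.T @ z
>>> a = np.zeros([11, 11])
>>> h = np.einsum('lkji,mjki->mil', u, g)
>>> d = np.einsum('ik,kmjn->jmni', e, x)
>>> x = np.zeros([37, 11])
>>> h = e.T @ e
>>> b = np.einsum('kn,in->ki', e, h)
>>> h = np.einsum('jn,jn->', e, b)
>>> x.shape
(37, 11)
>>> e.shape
(23, 5)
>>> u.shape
(11, 13, 5, 37)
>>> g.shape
(37, 5, 13, 37)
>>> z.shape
(37, 3, 13, 37)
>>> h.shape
()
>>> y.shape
(3,)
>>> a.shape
(11, 11)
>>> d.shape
(3, 13, 37, 23)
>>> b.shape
(23, 5)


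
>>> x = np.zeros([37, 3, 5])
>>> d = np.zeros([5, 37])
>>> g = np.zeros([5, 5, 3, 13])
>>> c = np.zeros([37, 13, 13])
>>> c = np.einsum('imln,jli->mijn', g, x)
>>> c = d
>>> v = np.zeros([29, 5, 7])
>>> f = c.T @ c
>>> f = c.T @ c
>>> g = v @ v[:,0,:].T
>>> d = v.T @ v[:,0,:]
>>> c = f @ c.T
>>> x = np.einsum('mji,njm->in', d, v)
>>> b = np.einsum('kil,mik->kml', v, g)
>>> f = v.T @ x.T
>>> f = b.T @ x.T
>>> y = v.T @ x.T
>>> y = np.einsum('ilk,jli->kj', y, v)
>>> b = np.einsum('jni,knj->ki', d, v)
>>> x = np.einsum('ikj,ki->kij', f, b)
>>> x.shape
(29, 7, 7)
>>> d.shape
(7, 5, 7)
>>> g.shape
(29, 5, 29)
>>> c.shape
(37, 5)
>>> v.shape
(29, 5, 7)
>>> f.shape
(7, 29, 7)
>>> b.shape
(29, 7)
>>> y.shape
(7, 29)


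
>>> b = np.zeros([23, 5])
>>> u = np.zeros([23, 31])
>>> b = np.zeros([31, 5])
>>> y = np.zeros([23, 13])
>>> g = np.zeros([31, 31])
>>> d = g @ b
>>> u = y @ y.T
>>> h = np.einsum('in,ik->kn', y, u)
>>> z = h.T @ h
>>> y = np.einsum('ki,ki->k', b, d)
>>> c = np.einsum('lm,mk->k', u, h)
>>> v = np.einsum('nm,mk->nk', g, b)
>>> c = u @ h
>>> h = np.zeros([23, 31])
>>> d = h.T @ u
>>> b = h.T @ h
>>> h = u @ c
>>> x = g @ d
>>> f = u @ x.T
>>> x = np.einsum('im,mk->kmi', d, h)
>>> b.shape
(31, 31)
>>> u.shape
(23, 23)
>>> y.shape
(31,)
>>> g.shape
(31, 31)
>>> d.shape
(31, 23)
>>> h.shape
(23, 13)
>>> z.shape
(13, 13)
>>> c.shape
(23, 13)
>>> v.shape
(31, 5)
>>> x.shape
(13, 23, 31)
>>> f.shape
(23, 31)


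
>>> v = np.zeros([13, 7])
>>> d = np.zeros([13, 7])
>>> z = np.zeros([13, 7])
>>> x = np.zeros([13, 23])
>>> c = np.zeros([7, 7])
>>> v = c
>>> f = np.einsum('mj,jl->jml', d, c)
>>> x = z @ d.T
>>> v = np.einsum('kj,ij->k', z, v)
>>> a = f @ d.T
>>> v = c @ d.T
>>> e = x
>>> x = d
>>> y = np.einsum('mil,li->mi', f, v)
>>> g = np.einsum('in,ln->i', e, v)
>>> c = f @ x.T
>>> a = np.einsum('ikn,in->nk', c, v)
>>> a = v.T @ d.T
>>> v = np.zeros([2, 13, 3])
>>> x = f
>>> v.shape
(2, 13, 3)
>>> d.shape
(13, 7)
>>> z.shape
(13, 7)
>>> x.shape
(7, 13, 7)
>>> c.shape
(7, 13, 13)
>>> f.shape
(7, 13, 7)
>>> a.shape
(13, 13)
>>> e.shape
(13, 13)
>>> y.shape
(7, 13)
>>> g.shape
(13,)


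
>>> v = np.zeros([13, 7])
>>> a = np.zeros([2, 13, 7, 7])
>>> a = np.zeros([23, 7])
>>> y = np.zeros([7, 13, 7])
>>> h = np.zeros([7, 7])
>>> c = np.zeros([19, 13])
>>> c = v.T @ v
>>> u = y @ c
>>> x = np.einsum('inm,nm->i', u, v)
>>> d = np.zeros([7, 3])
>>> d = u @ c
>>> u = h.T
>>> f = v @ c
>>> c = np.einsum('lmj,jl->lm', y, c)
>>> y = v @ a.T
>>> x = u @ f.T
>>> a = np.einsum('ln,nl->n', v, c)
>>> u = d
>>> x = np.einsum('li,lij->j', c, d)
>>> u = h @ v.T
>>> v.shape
(13, 7)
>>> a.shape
(7,)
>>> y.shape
(13, 23)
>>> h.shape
(7, 7)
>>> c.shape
(7, 13)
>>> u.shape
(7, 13)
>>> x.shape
(7,)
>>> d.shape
(7, 13, 7)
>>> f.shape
(13, 7)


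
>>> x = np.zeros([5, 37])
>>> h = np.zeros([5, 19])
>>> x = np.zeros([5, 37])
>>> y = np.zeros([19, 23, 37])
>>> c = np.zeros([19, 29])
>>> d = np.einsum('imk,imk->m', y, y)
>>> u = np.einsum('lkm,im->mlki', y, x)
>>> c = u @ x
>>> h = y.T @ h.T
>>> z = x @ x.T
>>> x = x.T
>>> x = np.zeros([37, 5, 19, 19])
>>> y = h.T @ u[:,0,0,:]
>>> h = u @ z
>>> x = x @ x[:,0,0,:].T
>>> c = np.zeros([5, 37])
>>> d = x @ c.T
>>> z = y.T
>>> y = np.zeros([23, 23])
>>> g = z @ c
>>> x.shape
(37, 5, 19, 37)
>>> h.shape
(37, 19, 23, 5)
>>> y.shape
(23, 23)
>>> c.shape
(5, 37)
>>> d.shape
(37, 5, 19, 5)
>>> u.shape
(37, 19, 23, 5)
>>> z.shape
(5, 23, 5)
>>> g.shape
(5, 23, 37)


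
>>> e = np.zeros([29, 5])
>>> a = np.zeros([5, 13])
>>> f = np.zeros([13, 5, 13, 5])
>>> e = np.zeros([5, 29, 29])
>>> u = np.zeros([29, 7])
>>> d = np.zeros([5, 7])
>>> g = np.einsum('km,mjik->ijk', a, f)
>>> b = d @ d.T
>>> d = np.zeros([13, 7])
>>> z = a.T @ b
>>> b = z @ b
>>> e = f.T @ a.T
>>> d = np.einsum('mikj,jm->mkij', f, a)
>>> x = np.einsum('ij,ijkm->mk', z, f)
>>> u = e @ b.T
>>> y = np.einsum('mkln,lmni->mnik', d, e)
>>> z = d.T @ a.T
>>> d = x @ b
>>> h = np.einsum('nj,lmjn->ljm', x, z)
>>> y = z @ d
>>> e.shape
(5, 13, 5, 5)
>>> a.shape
(5, 13)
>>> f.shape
(13, 5, 13, 5)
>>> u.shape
(5, 13, 5, 13)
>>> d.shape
(5, 5)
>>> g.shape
(13, 5, 5)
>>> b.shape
(13, 5)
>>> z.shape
(5, 5, 13, 5)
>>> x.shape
(5, 13)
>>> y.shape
(5, 5, 13, 5)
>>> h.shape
(5, 13, 5)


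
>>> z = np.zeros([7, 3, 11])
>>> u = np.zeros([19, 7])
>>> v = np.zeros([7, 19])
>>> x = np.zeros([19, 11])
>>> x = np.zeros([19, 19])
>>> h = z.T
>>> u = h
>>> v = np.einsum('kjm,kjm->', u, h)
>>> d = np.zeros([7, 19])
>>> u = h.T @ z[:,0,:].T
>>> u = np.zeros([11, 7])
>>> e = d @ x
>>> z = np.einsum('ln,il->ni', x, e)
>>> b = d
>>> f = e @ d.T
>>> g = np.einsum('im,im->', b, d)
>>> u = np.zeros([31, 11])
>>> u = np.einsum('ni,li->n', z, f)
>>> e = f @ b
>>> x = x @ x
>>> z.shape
(19, 7)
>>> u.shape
(19,)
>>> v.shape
()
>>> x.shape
(19, 19)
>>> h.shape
(11, 3, 7)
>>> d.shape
(7, 19)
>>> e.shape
(7, 19)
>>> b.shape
(7, 19)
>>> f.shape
(7, 7)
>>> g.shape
()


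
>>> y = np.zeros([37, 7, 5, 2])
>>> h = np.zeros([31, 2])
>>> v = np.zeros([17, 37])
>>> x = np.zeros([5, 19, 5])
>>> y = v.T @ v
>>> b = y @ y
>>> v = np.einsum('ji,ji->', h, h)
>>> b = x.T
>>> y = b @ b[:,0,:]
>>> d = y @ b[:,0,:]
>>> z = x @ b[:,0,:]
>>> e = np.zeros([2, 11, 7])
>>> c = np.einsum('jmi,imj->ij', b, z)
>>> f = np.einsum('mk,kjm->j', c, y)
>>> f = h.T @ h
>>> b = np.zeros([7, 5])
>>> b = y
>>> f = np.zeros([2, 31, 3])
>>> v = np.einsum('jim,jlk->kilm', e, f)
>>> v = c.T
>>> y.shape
(5, 19, 5)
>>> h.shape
(31, 2)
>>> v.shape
(5, 5)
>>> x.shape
(5, 19, 5)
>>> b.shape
(5, 19, 5)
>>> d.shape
(5, 19, 5)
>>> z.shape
(5, 19, 5)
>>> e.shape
(2, 11, 7)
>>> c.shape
(5, 5)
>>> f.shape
(2, 31, 3)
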